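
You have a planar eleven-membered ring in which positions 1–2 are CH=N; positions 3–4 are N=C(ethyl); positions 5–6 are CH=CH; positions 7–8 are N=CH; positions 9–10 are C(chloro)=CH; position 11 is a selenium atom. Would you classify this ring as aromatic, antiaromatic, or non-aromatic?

Antiaromatic

Every ring atom contributes a p orbital perpendicular to the ring (each doubly-bonded ring atom is sp² with one p-orbital electron; the doubly-bonded nitrogens are pyridine-type — their lone pairs lie in the ring plane, leaving one electron in the p orbital; the selenium donates one lone pair from its p orbital), so the π system is cyclic and fully conjugated.
π-electron count: 5 × 2 = 10 from the double-bond units + 2 from the Se atom = 12.
A 4n π count (12, n = 3) in a planar conjugated ring means antiaromatic.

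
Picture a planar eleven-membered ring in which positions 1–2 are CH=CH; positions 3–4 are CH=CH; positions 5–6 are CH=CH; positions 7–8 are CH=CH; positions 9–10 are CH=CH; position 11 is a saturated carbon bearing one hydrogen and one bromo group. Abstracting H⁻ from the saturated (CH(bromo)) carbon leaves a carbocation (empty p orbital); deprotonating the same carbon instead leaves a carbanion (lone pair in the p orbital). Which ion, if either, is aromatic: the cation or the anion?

In either ion the ring is fully conjugated: every atom, including the new sp² carbon, supplies a p orbital.
Cation: 5 × 2 + 0 = 10 π electrons → 4(2)+2, aromatic.
Anion: 5 × 2 + 2 = 12 π electrons → 4(3), antiaromatic.

The cation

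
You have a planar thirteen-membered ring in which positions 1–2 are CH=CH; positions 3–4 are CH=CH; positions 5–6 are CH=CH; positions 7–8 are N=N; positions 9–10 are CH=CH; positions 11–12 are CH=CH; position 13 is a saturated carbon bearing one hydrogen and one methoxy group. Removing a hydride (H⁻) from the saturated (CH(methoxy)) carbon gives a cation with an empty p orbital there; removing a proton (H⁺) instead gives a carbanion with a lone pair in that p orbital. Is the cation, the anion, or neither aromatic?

Once that carbon is sp², every ring atom has a p orbital and both ions are fully conjugated.
Cation: 6 × 2 + 0 = 12 π electrons → 4(3), antiaromatic.
Anion: 6 × 2 + 2 = 14 π electrons → 4(3)+2, aromatic.

The anion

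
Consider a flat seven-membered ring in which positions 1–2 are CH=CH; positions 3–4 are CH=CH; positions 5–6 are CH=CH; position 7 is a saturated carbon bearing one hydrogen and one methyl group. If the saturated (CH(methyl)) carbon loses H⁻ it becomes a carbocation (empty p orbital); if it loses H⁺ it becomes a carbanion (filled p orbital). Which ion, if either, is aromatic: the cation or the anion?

The cation

In both ions every ring atom is sp² and contributes a p orbital, so both rings are fully conjugated.
Cation: 3 × 2 + 0 = 6 π electrons → 4(1)+2, aromatic.
Anion: 3 × 2 + 2 = 8 π electrons → 4(2), antiaromatic.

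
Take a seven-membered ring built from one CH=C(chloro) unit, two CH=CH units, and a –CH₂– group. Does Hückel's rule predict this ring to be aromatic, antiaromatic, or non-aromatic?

Because the tetrahedral CH₂ carbon is sp³ and has no p orbital in the ring π system at the CH2 position, the π system cannot extend all the way around the ring.
Without a continuous loop of overlapping p orbitals the Hückel electron count never comes into play.

Non-aromatic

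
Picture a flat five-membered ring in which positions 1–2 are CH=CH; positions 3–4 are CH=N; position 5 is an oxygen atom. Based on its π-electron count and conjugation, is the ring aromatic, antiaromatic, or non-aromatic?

Every ring atom contributes a p orbital perpendicular to the ring (every atom in a ring double bond is sp² and brings one electron to the p orbital; each sp² =N– keeps its lone pair in-plane and puts one electron into the π system; the oxygen donates one lone pair from its p orbital), so the π system is cyclic and fully conjugated.
Adding the contributions, 2 × 2 = 4 from the double-bond units + 2 from the O atom = 6.
That gives a 4n+2 count (6, n = 1).

Aromatic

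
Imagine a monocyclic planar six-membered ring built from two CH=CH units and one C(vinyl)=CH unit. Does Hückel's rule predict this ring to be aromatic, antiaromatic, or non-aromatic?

Check conjugation: every atom in a ring double bond is sp² and brings one electron to the p orbital — every position has a p orbital, so the cyclic π system is continuous.
Tallying contributions gives 3 × 2 = 6 from the 3 double-bond units.
Since 6 = 4·1 + 2, the ring meets the 4n+2 criterion.

Aromatic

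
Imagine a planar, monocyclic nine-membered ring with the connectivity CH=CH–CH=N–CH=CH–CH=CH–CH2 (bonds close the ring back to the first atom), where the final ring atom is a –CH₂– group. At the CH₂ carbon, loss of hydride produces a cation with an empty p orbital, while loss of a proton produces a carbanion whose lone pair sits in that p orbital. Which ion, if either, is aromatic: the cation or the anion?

The anion

Once that carbon is sp², every ring atom has a p orbital and both ions are fully conjugated.
Cation: 4 × 2 + 0 = 8 π electrons → 4(2), antiaromatic.
Anion: 4 × 2 + 2 = 10 π electrons → 4(2)+2, aromatic.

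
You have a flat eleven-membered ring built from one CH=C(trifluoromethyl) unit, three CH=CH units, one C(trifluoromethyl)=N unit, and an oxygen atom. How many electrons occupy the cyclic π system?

Every ring atom contributes a p orbital perpendicular to the ring (every atom in a ring double bond is sp² and brings one electron to the p orbital; the doubly-bonded nitrogens are pyridine-type — their lone pairs lie in the ring plane, leaving one electron in the p orbital; the oxygen donates one lone pair from its p orbital), so the π system is cyclic and fully conjugated.
Adding the contributions, 5 × 2 = 10 from the double-bond units + 2 from the O atom = 12.

12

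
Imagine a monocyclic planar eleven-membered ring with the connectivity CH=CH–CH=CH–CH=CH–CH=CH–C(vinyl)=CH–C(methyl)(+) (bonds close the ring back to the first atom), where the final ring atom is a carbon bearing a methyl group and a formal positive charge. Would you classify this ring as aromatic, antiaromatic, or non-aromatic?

Aromatic

Check conjugation: every atom in a ring double bond is sp² and brings one electron to the p orbital; the carbocation has an empty p orbital — every position has a p orbital, so the cyclic π system is continuous.
Tallying contributions gives 5 × 2 = 10 from the double-bond units + 0 from the C(methyl)(+) atom = 10.
10 = 4(2) + 2, which satisfies Hückel's 4n+2 rule.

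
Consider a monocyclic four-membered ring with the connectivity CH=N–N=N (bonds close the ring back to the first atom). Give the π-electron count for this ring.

4

All ring atoms are sp² and supply a p orbital to the ring (every atom in a ring double bond is sp² and brings one electron to the p orbital; each sp² =N– keeps its lone pair in-plane and puts one electron into the π system); the conjugation is uninterrupted.
Tallying contributions gives 2 × 2 = 4 from the 2 double-bond units.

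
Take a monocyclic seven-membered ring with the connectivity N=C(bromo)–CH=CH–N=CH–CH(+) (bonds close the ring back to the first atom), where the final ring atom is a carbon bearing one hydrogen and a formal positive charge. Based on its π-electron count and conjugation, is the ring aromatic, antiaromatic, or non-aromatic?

Aromatic

Every ring atom contributes a p orbital perpendicular to the ring (the double-bond atoms are sp², each contributing one p electron; each =N– nitrogen is pyridine-type (lone pair in the sp² plane, one electron in the p orbital); the carbocation has an empty p orbital), so the π system is cyclic and fully conjugated.
Adding the contributions, 3 × 2 = 6 from the double-bond units + 0 from the CH(+) atom = 6.
6 = 4(1) + 2, which satisfies Hückel's 4n+2 rule.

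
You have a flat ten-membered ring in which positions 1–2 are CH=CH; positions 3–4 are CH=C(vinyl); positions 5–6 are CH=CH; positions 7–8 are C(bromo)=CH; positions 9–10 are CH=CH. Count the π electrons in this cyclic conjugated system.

All ring atoms are sp² and supply a p orbital to the ring (the double-bond atoms are sp², each contributing one p electron); the conjugation is uninterrupted.
Counting π electrons: 5 × 2 = 10 from the 5 double-bond units.

10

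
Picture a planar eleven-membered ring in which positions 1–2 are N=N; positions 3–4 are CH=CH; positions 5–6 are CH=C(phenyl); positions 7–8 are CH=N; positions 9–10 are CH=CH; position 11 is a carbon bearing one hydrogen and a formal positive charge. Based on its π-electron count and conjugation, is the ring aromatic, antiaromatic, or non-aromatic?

All ring atoms are sp² and supply a p orbital to the ring (the double-bond atoms are sp², each contributing one p electron; each sp² =N– keeps its lone pair in-plane and puts one electron into the π system; the carbocation has an empty p orbital); the conjugation is uninterrupted.
Counting π electrons: 5 × 2 = 10 from the double-bond units + 0 from the CH(+) atom = 10.
That gives a 4n+2 count (10, n = 2).

Aromatic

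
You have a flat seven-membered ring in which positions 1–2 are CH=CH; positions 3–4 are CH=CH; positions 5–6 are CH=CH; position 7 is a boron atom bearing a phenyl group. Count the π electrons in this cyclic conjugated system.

All ring atoms are sp² and supply a p orbital to the ring (the double-bond atoms are sp², each contributing one p electron; the boron has an empty p orbital); the conjugation is uninterrupted.
Counting π electrons: 3 × 2 = 6 from the double-bond units + 0 from the B(phenyl) atom = 6.

6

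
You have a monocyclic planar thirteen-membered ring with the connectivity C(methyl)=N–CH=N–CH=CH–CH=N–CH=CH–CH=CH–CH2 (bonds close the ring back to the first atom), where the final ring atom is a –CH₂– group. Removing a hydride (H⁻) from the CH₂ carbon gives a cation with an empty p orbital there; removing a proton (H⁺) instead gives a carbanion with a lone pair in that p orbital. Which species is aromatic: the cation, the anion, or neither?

In either ion the ring is fully conjugated: every atom, including the new sp² carbon, supplies a p orbital.
Cation: 6 × 2 + 0 = 12 π electrons → 4(3), antiaromatic.
Anion: 6 × 2 + 2 = 14 π electrons → 4(3)+2, aromatic.

The anion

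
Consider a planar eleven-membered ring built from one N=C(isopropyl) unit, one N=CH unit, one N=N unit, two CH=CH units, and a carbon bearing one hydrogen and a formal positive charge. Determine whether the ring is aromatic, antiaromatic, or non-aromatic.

Aromatic

Check conjugation: the double-bond atoms are sp², each contributing one p electron; each sp² =N– keeps its lone pair in-plane and puts one electron into the π system; the carbocation has an empty p orbital — every position has a p orbital, so the cyclic π system is continuous.
Adding the contributions, 5 × 2 = 10 from the double-bond units + 0 from the CH(+) atom = 10.
That gives a 4n+2 count (10, n = 2).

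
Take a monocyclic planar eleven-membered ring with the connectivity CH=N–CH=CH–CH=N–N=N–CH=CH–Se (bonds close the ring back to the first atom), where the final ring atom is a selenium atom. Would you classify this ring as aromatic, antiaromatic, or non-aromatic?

All ring atoms are sp² and supply a p orbital to the ring (each doubly-bonded ring atom is sp² with one p-orbital electron; the doubly-bonded nitrogens are pyridine-type — their lone pairs lie in the ring plane, leaving one electron in the p orbital; the selenium donates one lone pair from its p orbital); the conjugation is uninterrupted.
Tallying contributions gives 5 × 2 = 10 from the double-bond units + 2 from the Se atom = 12.
With 12 = 4·3 π electrons, Hückel's rule classifies the planar ring as antiaromatic.

Antiaromatic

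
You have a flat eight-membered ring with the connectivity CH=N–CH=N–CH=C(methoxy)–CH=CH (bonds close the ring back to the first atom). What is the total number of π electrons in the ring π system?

The p orbitals form a continuous loop: the double-bond atoms are sp², each contributing one p electron; the doubly-bonded nitrogens are pyridine-type — their lone pairs lie in the ring plane, leaving one electron in the p orbital. The ring is fully conjugated.
Tallying contributions gives 4 × 2 = 8 from the 4 double-bond units.

8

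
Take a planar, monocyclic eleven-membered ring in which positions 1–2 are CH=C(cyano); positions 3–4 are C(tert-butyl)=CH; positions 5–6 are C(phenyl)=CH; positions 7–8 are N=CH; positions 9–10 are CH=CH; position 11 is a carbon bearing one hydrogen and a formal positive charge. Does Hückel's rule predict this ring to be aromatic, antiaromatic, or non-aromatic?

Aromatic

Check conjugation: each doubly-bonded ring atom is sp² with one p-orbital electron; each sp² =N– keeps its lone pair in-plane and puts one electron into the π system; the carbocation has an empty p orbital — every position has a p orbital, so the cyclic π system is continuous.
Counting π electrons: 5 × 2 = 10 from the double-bond units + 0 from the CH(+) atom = 10.
That gives a 4n+2 count (10, n = 2).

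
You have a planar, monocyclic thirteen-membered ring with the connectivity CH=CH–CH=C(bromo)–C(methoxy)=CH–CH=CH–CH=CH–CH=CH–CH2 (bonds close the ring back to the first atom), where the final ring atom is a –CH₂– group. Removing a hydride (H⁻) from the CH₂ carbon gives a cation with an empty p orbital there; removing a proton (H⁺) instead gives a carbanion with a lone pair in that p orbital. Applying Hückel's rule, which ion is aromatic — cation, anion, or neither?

The anion

Both ions have a continuous loop of p orbitals — each ring atom is sp².
Cation: 6 × 2 + 0 = 12 π electrons → 4(3), antiaromatic.
Anion: 6 × 2 + 2 = 14 π electrons → 4(3)+2, aromatic.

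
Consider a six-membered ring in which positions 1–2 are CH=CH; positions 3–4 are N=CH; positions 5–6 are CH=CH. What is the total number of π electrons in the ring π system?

Every ring atom contributes a p orbital perpendicular to the ring (the double-bond atoms are sp², each contributing one p electron; each sp² =N– keeps its lone pair in-plane and puts one electron into the π system), so the π system is cyclic and fully conjugated.
Adding the contributions, 3 × 2 = 6 from the 3 double-bond units.

6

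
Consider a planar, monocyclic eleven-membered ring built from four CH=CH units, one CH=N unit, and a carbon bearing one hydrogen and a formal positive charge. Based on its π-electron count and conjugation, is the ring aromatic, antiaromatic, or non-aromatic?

Aromatic

The p orbitals form a continuous loop: each doubly-bonded ring atom is sp² with one p-orbital electron; each sp² =N– keeps its lone pair in-plane and puts one electron into the π system; the carbocation has an empty p orbital. The ring is fully conjugated.
Adding the contributions, 5 × 2 = 10 from the double-bond units + 0 from the CH(+) atom = 10.
That gives a 4n+2 count (10, n = 2).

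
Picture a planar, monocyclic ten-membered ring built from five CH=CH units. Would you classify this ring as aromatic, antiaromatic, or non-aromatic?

All ring atoms are sp² and supply a p orbital to the ring (each doubly-bonded ring atom is sp² with one p-orbital electron); the conjugation is uninterrupted.
Tallying contributions gives 5 × 2 = 10 from the 5 double-bond units.
With 10 π electrons (n = 2), the Hückel 4n+2 condition holds.

Aromatic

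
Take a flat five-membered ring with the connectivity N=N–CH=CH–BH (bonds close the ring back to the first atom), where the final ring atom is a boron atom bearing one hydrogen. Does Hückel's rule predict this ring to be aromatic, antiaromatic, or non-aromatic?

All ring atoms are sp² and supply a p orbital to the ring (every atom in a ring double bond is sp² and brings one electron to the p orbital; the doubly-bonded nitrogens are pyridine-type — their lone pairs lie in the ring plane, leaving one electron in the p orbital; the boron has an empty p orbital); the conjugation is uninterrupted.
Counting π electrons: 2 × 2 = 4 from the double-bond units + 0 from the BH atom = 4.
A 4n π count (4, n = 1) in a planar conjugated ring means antiaromatic.

Antiaromatic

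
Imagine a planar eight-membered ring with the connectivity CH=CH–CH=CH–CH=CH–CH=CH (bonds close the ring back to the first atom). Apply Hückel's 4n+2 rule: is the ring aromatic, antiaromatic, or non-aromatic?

Antiaromatic

Check conjugation: each doubly-bonded ring atom is sp² with one p-orbital electron — every position has a p orbital, so the cyclic π system is continuous.
π-electron count: 4 × 2 = 8 from the 4 double-bond units.
A 4n π count (8, n = 2) in a planar conjugated ring means antiaromatic.
This is cyclooctatetraene.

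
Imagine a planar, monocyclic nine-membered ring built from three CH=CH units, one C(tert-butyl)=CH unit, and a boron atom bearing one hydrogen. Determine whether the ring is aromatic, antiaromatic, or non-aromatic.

Every ring atom contributes a p orbital perpendicular to the ring (the double-bond atoms are sp², each contributing one p electron; the boron has an empty p orbital), so the π system is cyclic and fully conjugated.
Counting π electrons: 4 × 2 = 8 from the double-bond units + 0 from the BH atom = 8.
With 8 = 4·2 π electrons, Hückel's rule classifies the planar ring as antiaromatic.

Antiaromatic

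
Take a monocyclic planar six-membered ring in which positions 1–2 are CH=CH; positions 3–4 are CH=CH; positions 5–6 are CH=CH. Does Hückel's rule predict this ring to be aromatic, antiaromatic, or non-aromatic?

All ring atoms are sp² and supply a p orbital to the ring (each doubly-bonded ring atom is sp² with one p-orbital electron); the conjugation is uninterrupted.
Counting π electrons: 3 × 2 = 6 from the 3 double-bond units.
6 = 4(1) + 2, which satisfies Hückel's 4n+2 rule.
This is benzene.

Aromatic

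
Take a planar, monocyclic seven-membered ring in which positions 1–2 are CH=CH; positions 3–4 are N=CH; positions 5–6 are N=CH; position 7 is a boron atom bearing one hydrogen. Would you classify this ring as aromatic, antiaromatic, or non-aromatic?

Check conjugation: each doubly-bonded ring atom is sp² with one p-orbital electron; each =N– nitrogen is pyridine-type (lone pair in the sp² plane, one electron in the p orbital); the boron has an empty p orbital — every position has a p orbital, so the cyclic π system is continuous.
π-electron count: 3 × 2 = 6 from the double-bond units + 0 from the BH atom = 6.
Since 6 = 4·1 + 2, the ring meets the 4n+2 criterion.

Aromatic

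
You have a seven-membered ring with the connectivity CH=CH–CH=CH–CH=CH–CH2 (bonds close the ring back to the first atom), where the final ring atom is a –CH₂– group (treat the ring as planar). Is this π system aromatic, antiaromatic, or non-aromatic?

The CH2 position has four σ bonds — the tetrahedral CH₂ carbon is sp³ and has no p orbital in the ring π system — so the cyclic conjugation is interrupted.
Hückel's rule only applies to fully conjugated rings, so this one is simply non-aromatic.

Non-aromatic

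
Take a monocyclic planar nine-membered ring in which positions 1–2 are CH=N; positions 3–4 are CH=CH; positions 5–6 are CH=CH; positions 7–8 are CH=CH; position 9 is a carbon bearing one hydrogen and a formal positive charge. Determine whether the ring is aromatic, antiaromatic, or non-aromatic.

Antiaromatic

Every ring atom contributes a p orbital perpendicular to the ring (the double-bond atoms are sp², each contributing one p electron; each =N– nitrogen is pyridine-type (lone pair in the sp² plane, one electron in the p orbital); the carbocation has an empty p orbital), so the π system is cyclic and fully conjugated.
Counting π electrons: 4 × 2 = 8 from the double-bond units + 0 from the CH(+) atom = 8.
A 4n π count (8, n = 2) in a planar conjugated ring means antiaromatic.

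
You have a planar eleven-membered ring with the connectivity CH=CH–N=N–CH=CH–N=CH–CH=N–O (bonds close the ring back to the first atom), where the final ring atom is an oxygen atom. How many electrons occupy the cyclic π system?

All ring atoms are sp² and supply a p orbital to the ring (each doubly-bonded ring atom is sp² with one p-orbital electron; each sp² =N– keeps its lone pair in-plane and puts one electron into the π system; the oxygen donates one lone pair from its p orbital); the conjugation is uninterrupted.
Adding the contributions, 5 × 2 = 10 from the double-bond units + 2 from the O atom = 12.

12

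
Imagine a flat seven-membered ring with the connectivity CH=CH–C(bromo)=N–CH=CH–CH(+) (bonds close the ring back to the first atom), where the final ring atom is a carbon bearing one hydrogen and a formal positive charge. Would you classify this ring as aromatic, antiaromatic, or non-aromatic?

All ring atoms are sp² and supply a p orbital to the ring (the double-bond atoms are sp², each contributing one p electron; each =N– nitrogen is pyridine-type (lone pair in the sp² plane, one electron in the p orbital); the carbocation has an empty p orbital); the conjugation is uninterrupted.
Tallying contributions gives 3 × 2 = 6 from the double-bond units + 0 from the CH(+) atom = 6.
Since 6 = 4·1 + 2, the ring meets the 4n+2 criterion.

Aromatic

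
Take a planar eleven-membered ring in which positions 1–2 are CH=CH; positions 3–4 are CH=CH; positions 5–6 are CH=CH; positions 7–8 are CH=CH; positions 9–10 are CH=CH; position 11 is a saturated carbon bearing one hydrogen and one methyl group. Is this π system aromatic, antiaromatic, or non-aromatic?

Non-aromatic

The CH(methyl) position has four σ bonds — that saturated carbon is sp³ and has no p orbital in the ring π system — so the cyclic conjugation is interrupted.
Broken conjugation rules out both aromaticity and antiaromaticity.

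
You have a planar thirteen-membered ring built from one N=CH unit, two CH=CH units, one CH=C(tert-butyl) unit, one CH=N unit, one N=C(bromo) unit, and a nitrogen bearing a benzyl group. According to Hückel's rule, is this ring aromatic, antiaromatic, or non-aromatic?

Aromatic

Every ring atom contributes a p orbital perpendicular to the ring (every atom in a ring double bond is sp² and brings one electron to the p orbital; each =N– nitrogen is pyridine-type (lone pair in the sp² plane, one electron in the p orbital); the pyrrole-type nitrogen donates its lone pair from the p orbital), so the π system is cyclic and fully conjugated.
Counting π electrons: 6 × 2 = 12 from the double-bond units + 2 from the N(benzyl) atom = 14.
That gives a 4n+2 count (14, n = 3).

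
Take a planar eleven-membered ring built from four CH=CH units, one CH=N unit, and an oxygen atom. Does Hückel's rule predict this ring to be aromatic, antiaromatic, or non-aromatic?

Antiaromatic

All ring atoms are sp² and supply a p orbital to the ring (each doubly-bonded ring atom is sp² with one p-orbital electron; each =N– nitrogen is pyridine-type (lone pair in the sp² plane, one electron in the p orbital); the oxygen donates one lone pair from its p orbital); the conjugation is uninterrupted.
Adding the contributions, 5 × 2 = 10 from the double-bond units + 2 from the O atom = 12.
With 12 = 4·3 π electrons, Hückel's rule classifies the planar ring as antiaromatic.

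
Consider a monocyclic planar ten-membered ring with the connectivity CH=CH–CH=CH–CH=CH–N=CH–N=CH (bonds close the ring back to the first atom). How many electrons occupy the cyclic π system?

10

Every ring atom contributes a p orbital perpendicular to the ring (each doubly-bonded ring atom is sp² with one p-orbital electron; each =N– nitrogen is pyridine-type (lone pair in the sp² plane, one electron in the p orbital)), so the π system is cyclic and fully conjugated.
π-electron count: 5 × 2 = 10 from the 5 double-bond units.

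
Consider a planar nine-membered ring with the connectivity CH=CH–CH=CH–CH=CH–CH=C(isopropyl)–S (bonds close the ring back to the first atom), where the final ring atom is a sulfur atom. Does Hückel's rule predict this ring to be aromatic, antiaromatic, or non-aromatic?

Aromatic

The p orbitals form a continuous loop: the double-bond atoms are sp², each contributing one p electron; the sulfur donates one lone pair from its p orbital. The ring is fully conjugated.
π-electron count: 4 × 2 = 8 from the double-bond units + 2 from the S atom = 10.
With 10 π electrons (n = 2), the Hückel 4n+2 condition holds.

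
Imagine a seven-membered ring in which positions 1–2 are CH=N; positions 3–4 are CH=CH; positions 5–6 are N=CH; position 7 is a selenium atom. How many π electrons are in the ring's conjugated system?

Every ring atom contributes a p orbital perpendicular to the ring (the double-bond atoms are sp², each contributing one p electron; the doubly-bonded nitrogens are pyridine-type — their lone pairs lie in the ring plane, leaving one electron in the p orbital; the selenium donates one lone pair from its p orbital), so the π system is cyclic and fully conjugated.
Counting π electrons: 3 × 2 = 6 from the double-bond units + 2 from the Se atom = 8.

8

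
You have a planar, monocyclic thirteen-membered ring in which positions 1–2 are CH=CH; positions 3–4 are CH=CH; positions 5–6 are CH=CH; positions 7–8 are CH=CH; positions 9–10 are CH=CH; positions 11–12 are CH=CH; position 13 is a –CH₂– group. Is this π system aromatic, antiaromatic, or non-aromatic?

The CH2 carbon is saturated: the tetrahedral CH₂ carbon is sp³ and has no p orbital in the ring π system. Conjugation is not continuous around the ring.
A ring that is not fully conjugated cannot be aromatic or antiaromatic regardless of its π-electron count.

Non-aromatic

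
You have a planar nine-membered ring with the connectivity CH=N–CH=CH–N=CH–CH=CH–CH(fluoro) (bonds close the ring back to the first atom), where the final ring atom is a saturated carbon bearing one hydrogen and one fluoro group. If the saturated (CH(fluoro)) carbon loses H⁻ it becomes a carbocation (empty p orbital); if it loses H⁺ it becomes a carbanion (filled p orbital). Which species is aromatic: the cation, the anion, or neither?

Once that carbon is sp², every ring atom has a p orbital and both ions are fully conjugated.
Cation: 4 × 2 + 0 = 8 π electrons → 4(2), antiaromatic.
Anion: 4 × 2 + 2 = 10 π electrons → 4(2)+2, aromatic.

The anion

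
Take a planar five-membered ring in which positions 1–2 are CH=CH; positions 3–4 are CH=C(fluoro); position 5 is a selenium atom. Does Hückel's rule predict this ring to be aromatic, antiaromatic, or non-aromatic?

Aromatic

Check conjugation: the double-bond atoms are sp², each contributing one p electron; the selenium donates one lone pair from its p orbital — every position has a p orbital, so the cyclic π system is continuous.
Adding the contributions, 2 × 2 = 4 from the double-bond units + 2 from the Se atom = 6.
Since 6 = 4·1 + 2, the ring meets the 4n+2 criterion.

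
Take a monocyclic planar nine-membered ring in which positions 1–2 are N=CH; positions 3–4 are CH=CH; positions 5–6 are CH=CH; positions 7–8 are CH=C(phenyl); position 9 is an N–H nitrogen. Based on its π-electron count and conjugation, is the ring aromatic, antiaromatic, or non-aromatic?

Aromatic

The p orbitals form a continuous loop: the double-bond atoms are sp², each contributing one p electron; the doubly-bonded nitrogens are pyridine-type — their lone pairs lie in the ring plane, leaving one electron in the p orbital; the pyrrole-type nitrogen donates its lone pair from the p orbital. The ring is fully conjugated.
π-electron count: 4 × 2 = 8 from the double-bond units + 2 from the NH atom = 10.
That gives a 4n+2 count (10, n = 2).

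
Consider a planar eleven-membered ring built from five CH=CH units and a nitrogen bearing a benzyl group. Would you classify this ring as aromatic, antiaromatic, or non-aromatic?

Antiaromatic

The p orbitals form a continuous loop: each doubly-bonded ring atom is sp² with one p-orbital electron; the pyrrole-type nitrogen donates its lone pair from the p orbital. The ring is fully conjugated.
Counting π electrons: 5 × 2 = 10 from the double-bond units + 2 from the N(benzyl) atom = 12.
With 12 = 4·3 π electrons, Hückel's rule classifies the planar ring as antiaromatic.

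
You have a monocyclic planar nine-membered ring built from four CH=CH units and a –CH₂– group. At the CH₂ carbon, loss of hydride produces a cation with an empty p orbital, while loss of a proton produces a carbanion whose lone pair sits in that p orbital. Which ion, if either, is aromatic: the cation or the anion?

The anion

In both ions every ring atom is sp² and contributes a p orbital, so both rings are fully conjugated.
Cation: 4 × 2 + 0 = 8 π electrons → 4(2), antiaromatic.
Anion: 4 × 2 + 2 = 10 π electrons → 4(2)+2, aromatic.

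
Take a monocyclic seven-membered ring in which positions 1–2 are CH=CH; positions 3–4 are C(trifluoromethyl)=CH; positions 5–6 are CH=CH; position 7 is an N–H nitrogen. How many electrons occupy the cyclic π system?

Every ring atom contributes a p orbital perpendicular to the ring (the double-bond atoms are sp², each contributing one p electron; the pyrrole-type nitrogen donates its lone pair from the p orbital), so the π system is cyclic and fully conjugated.
Tallying contributions gives 3 × 2 = 6 from the double-bond units + 2 from the NH atom = 8.

8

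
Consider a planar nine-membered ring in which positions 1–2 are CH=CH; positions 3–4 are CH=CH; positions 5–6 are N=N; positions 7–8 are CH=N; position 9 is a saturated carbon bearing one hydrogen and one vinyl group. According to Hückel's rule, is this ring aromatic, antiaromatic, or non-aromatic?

Non-aromatic

At the CH(vinyl) position, that saturated carbon is sp³ and has no p orbital in the ring π system; the ring's p-orbital overlap is broken there.
Broken conjugation rules out both aromaticity and antiaromaticity.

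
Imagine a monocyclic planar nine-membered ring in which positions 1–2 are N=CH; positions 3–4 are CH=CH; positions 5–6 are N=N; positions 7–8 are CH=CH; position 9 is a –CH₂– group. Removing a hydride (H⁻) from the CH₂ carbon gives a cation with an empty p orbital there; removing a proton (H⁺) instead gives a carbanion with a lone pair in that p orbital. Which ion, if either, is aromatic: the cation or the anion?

The anion

Both ions have a continuous loop of p orbitals — each ring atom is sp².
Cation: 4 × 2 + 0 = 8 π electrons → 4(2), antiaromatic.
Anion: 4 × 2 + 2 = 10 π electrons → 4(2)+2, aromatic.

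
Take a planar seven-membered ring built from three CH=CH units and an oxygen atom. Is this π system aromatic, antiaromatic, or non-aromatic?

The p orbitals form a continuous loop: every atom in a ring double bond is sp² and brings one electron to the p orbital; the oxygen donates one lone pair from its p orbital. The ring is fully conjugated.
Counting π electrons: 3 × 2 = 6 from the double-bond units + 2 from the O atom = 8.
A 4n π count (8, n = 2) in a planar conjugated ring means antiaromatic.

Antiaromatic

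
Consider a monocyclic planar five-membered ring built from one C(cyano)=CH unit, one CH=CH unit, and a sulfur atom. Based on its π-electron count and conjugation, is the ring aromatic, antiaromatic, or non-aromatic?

Aromatic

Check conjugation: each doubly-bonded ring atom is sp² with one p-orbital electron; the sulfur donates one lone pair from its p orbital — every position has a p orbital, so the cyclic π system is continuous.
π-electron count: 2 × 2 = 4 from the double-bond units + 2 from the S atom = 6.
Since 6 = 4·1 + 2, the ring meets the 4n+2 criterion.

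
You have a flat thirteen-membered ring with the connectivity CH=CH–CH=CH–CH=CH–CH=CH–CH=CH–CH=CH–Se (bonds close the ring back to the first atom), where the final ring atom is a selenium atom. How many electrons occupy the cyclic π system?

14

Check conjugation: each doubly-bonded ring atom is sp² with one p-orbital electron; the selenium donates one lone pair from its p orbital — every position has a p orbital, so the cyclic π system is continuous.
Tallying contributions gives 6 × 2 = 12 from the double-bond units + 2 from the Se atom = 14.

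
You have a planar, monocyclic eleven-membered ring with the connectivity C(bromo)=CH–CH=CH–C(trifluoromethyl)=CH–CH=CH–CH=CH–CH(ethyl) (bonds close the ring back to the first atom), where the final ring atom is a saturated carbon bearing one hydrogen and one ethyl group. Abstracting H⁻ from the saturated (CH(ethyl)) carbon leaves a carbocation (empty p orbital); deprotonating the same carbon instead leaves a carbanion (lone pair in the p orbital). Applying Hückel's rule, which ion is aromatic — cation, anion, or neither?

Once that carbon is sp², every ring atom has a p orbital and both ions are fully conjugated.
Cation: 5 × 2 + 0 = 10 π electrons → 4(2)+2, aromatic.
Anion: 5 × 2 + 2 = 12 π electrons → 4(3), antiaromatic.

The cation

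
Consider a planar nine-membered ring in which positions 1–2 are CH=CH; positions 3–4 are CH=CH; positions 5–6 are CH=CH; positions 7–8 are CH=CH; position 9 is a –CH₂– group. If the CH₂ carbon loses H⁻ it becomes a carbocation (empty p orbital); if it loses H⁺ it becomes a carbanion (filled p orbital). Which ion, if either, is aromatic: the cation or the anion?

In either ion the ring is fully conjugated: every atom, including the new sp² carbon, supplies a p orbital.
Cation: 4 × 2 + 0 = 8 π electrons → 4(2), antiaromatic.
Anion: 4 × 2 + 2 = 10 π electrons → 4(2)+2, aromatic.

The anion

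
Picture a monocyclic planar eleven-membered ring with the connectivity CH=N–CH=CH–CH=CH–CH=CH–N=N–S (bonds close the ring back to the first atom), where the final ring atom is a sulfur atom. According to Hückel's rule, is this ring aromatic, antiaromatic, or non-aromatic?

Antiaromatic

All ring atoms are sp² and supply a p orbital to the ring (each doubly-bonded ring atom is sp² with one p-orbital electron; each =N– nitrogen is pyridine-type (lone pair in the sp² plane, one electron in the p orbital); the sulfur donates one lone pair from its p orbital); the conjugation is uninterrupted.
Counting π electrons: 5 × 2 = 10 from the double-bond units + 2 from the S atom = 12.
12 is a 4n count (n = 3), so the planar conjugated ring is antiaromatic.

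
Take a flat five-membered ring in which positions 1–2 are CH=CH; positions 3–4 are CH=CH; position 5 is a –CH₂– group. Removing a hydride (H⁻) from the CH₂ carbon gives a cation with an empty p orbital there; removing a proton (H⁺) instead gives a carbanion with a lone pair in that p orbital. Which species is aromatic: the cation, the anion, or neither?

The anion

In either ion the ring is fully conjugated: every atom, including the new sp² carbon, supplies a p orbital.
Cation: 2 × 2 + 0 = 4 π electrons → 4(1), antiaromatic.
Anion: 2 × 2 + 2 = 6 π electrons → 4(1)+2, aromatic.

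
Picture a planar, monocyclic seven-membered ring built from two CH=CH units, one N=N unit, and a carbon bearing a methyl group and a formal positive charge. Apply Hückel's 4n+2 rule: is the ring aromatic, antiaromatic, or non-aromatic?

Every ring atom contributes a p orbital perpendicular to the ring (each doubly-bonded ring atom is sp² with one p-orbital electron; each sp² =N– keeps its lone pair in-plane and puts one electron into the π system; the carbocation has an empty p orbital), so the π system is cyclic and fully conjugated.
Counting π electrons: 3 × 2 = 6 from the double-bond units + 0 from the C(methyl)(+) atom = 6.
That gives a 4n+2 count (6, n = 1).

Aromatic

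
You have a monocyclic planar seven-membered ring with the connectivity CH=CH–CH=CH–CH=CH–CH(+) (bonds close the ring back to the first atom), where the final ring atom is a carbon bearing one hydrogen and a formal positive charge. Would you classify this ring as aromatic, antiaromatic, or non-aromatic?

All ring atoms are sp² and supply a p orbital to the ring (the double-bond atoms are sp², each contributing one p electron; the carbocation has an empty p orbital); the conjugation is uninterrupted.
Counting π electrons: 3 × 2 = 6 from the double-bond units + 0 from the CH(+) atom = 6.
With 6 π electrons (n = 1), the Hückel 4n+2 condition holds.
This is the tropylium cation.

Aromatic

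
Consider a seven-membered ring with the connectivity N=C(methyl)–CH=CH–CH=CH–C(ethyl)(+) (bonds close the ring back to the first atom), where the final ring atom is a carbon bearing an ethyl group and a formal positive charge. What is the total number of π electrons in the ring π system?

Check conjugation: each doubly-bonded ring atom is sp² with one p-orbital electron; each sp² =N– keeps its lone pair in-plane and puts one electron into the π system; the carbocation has an empty p orbital — every position has a p orbital, so the cyclic π system is continuous.
Adding the contributions, 3 × 2 = 6 from the double-bond units + 0 from the C(ethyl)(+) atom = 6.

6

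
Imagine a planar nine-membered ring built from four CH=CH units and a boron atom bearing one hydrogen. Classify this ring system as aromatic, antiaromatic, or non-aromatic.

Antiaromatic

All ring atoms are sp² and supply a p orbital to the ring (every atom in a ring double bond is sp² and brings one electron to the p orbital; the boron has an empty p orbital); the conjugation is uninterrupted.
π-electron count: 4 × 2 = 8 from the double-bond units + 0 from the BH atom = 8.
8 = 4(2); a planar, fully conjugated 4n system is antiaromatic.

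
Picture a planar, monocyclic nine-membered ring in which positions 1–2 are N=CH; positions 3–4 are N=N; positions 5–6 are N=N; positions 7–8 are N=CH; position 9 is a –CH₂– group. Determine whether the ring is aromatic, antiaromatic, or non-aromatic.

Non-aromatic

Because the tetrahedral CH₂ carbon is sp³ and has no p orbital in the ring π system at the CH2 position, the π system cannot extend all the way around the ring.
Broken conjugation rules out both aromaticity and antiaromaticity.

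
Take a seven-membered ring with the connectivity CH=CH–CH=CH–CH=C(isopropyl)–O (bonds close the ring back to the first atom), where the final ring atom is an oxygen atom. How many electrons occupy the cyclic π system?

8

The p orbitals form a continuous loop: each doubly-bonded ring atom is sp² with one p-orbital electron; the oxygen donates one lone pair from its p orbital. The ring is fully conjugated.
Tallying contributions gives 3 × 2 = 6 from the double-bond units + 2 from the O atom = 8.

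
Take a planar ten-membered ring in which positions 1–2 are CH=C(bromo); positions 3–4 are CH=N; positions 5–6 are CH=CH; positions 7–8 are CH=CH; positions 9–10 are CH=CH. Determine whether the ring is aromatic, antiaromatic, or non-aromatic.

All ring atoms are sp² and supply a p orbital to the ring (every atom in a ring double bond is sp² and brings one electron to the p orbital; each sp² =N– keeps its lone pair in-plane and puts one electron into the π system); the conjugation is uninterrupted.
π-electron count: 5 × 2 = 10 from the 5 double-bond units.
With 10 π electrons (n = 2), the Hückel 4n+2 condition holds.

Aromatic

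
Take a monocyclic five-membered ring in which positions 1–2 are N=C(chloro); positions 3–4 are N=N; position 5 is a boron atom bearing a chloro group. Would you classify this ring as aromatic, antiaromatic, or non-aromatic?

Antiaromatic

Check conjugation: the double-bond atoms are sp², each contributing one p electron; each sp² =N– keeps its lone pair in-plane and puts one electron into the π system; the boron has an empty p orbital — every position has a p orbital, so the cyclic π system is continuous.
Tallying contributions gives 2 × 2 = 4 from the double-bond units + 0 from the B(chloro) atom = 4.
4 is a 4n count (n = 1), so the planar conjugated ring is antiaromatic.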